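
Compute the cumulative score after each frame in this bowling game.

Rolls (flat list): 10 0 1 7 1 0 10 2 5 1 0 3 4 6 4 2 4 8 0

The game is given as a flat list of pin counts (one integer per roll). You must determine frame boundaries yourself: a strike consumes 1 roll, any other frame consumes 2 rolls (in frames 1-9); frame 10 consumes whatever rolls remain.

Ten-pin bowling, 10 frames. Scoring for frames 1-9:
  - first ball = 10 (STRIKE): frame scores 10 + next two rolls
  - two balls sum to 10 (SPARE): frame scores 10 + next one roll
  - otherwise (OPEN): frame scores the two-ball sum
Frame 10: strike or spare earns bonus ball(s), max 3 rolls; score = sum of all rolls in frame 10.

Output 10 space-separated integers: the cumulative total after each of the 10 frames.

Frame 1: STRIKE. 10 + next two rolls (0+1) = 11. Cumulative: 11
Frame 2: OPEN (0+1=1). Cumulative: 12
Frame 3: OPEN (7+1=8). Cumulative: 20
Frame 4: SPARE (0+10=10). 10 + next roll (2) = 12. Cumulative: 32
Frame 5: OPEN (2+5=7). Cumulative: 39
Frame 6: OPEN (1+0=1). Cumulative: 40
Frame 7: OPEN (3+4=7). Cumulative: 47
Frame 8: SPARE (6+4=10). 10 + next roll (2) = 12. Cumulative: 59
Frame 9: OPEN (2+4=6). Cumulative: 65
Frame 10: OPEN. Sum of all frame-10 rolls (8+0) = 8. Cumulative: 73

Answer: 11 12 20 32 39 40 47 59 65 73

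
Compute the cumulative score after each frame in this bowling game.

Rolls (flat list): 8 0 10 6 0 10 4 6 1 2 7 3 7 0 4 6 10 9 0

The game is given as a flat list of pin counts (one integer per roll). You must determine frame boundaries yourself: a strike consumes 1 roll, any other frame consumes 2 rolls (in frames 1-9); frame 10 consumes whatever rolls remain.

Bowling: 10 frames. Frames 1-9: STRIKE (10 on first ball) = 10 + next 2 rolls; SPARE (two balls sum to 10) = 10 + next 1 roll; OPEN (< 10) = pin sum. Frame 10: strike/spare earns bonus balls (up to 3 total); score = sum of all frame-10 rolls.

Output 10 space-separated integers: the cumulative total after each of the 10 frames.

Answer: 8 24 30 50 61 64 81 88 108 127

Derivation:
Frame 1: OPEN (8+0=8). Cumulative: 8
Frame 2: STRIKE. 10 + next two rolls (6+0) = 16. Cumulative: 24
Frame 3: OPEN (6+0=6). Cumulative: 30
Frame 4: STRIKE. 10 + next two rolls (4+6) = 20. Cumulative: 50
Frame 5: SPARE (4+6=10). 10 + next roll (1) = 11. Cumulative: 61
Frame 6: OPEN (1+2=3). Cumulative: 64
Frame 7: SPARE (7+3=10). 10 + next roll (7) = 17. Cumulative: 81
Frame 8: OPEN (7+0=7). Cumulative: 88
Frame 9: SPARE (4+6=10). 10 + next roll (10) = 20. Cumulative: 108
Frame 10: STRIKE. Sum of all frame-10 rolls (10+9+0) = 19. Cumulative: 127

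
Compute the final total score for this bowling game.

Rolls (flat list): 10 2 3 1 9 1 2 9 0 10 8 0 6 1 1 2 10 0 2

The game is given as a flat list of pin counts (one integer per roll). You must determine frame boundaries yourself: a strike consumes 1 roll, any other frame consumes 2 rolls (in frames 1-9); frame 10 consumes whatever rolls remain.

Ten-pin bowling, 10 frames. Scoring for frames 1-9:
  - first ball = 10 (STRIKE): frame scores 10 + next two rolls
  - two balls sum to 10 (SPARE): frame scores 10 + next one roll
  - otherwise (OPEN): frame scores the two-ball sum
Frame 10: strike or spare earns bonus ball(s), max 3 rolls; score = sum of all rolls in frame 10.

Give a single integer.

Answer: 91

Derivation:
Frame 1: STRIKE. 10 + next two rolls (2+3) = 15. Cumulative: 15
Frame 2: OPEN (2+3=5). Cumulative: 20
Frame 3: SPARE (1+9=10). 10 + next roll (1) = 11. Cumulative: 31
Frame 4: OPEN (1+2=3). Cumulative: 34
Frame 5: OPEN (9+0=9). Cumulative: 43
Frame 6: STRIKE. 10 + next two rolls (8+0) = 18. Cumulative: 61
Frame 7: OPEN (8+0=8). Cumulative: 69
Frame 8: OPEN (6+1=7). Cumulative: 76
Frame 9: OPEN (1+2=3). Cumulative: 79
Frame 10: STRIKE. Sum of all frame-10 rolls (10+0+2) = 12. Cumulative: 91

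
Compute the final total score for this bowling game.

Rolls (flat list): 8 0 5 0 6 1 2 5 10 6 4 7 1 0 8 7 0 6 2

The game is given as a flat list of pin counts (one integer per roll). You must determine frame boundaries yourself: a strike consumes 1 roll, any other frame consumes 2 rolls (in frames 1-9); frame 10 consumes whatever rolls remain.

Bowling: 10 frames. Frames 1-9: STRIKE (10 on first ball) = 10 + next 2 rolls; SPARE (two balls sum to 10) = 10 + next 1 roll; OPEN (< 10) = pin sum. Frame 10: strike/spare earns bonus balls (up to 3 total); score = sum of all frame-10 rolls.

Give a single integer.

Frame 1: OPEN (8+0=8). Cumulative: 8
Frame 2: OPEN (5+0=5). Cumulative: 13
Frame 3: OPEN (6+1=7). Cumulative: 20
Frame 4: OPEN (2+5=7). Cumulative: 27
Frame 5: STRIKE. 10 + next two rolls (6+4) = 20. Cumulative: 47
Frame 6: SPARE (6+4=10). 10 + next roll (7) = 17. Cumulative: 64
Frame 7: OPEN (7+1=8). Cumulative: 72
Frame 8: OPEN (0+8=8). Cumulative: 80
Frame 9: OPEN (7+0=7). Cumulative: 87
Frame 10: OPEN. Sum of all frame-10 rolls (6+2) = 8. Cumulative: 95

Answer: 95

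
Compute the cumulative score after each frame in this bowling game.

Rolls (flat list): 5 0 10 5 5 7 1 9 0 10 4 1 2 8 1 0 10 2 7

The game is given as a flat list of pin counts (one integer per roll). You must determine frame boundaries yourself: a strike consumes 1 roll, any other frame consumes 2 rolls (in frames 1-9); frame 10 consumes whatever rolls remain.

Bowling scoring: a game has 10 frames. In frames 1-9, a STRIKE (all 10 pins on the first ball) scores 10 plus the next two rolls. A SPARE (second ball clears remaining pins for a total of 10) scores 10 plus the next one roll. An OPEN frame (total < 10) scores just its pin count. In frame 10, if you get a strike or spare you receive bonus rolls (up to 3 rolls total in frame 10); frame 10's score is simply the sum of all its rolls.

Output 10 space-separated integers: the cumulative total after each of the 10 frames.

Answer: 5 25 42 50 59 74 79 90 91 110

Derivation:
Frame 1: OPEN (5+0=5). Cumulative: 5
Frame 2: STRIKE. 10 + next two rolls (5+5) = 20. Cumulative: 25
Frame 3: SPARE (5+5=10). 10 + next roll (7) = 17. Cumulative: 42
Frame 4: OPEN (7+1=8). Cumulative: 50
Frame 5: OPEN (9+0=9). Cumulative: 59
Frame 6: STRIKE. 10 + next two rolls (4+1) = 15. Cumulative: 74
Frame 7: OPEN (4+1=5). Cumulative: 79
Frame 8: SPARE (2+8=10). 10 + next roll (1) = 11. Cumulative: 90
Frame 9: OPEN (1+0=1). Cumulative: 91
Frame 10: STRIKE. Sum of all frame-10 rolls (10+2+7) = 19. Cumulative: 110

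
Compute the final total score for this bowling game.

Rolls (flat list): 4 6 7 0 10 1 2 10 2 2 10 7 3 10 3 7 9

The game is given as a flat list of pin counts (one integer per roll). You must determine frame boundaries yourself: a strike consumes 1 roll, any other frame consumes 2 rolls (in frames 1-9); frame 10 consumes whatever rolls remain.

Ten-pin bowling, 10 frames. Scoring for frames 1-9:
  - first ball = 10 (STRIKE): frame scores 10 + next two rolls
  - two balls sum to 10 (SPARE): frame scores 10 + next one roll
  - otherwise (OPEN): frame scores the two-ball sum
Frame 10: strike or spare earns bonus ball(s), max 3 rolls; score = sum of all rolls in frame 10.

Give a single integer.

Frame 1: SPARE (4+6=10). 10 + next roll (7) = 17. Cumulative: 17
Frame 2: OPEN (7+0=7). Cumulative: 24
Frame 3: STRIKE. 10 + next two rolls (1+2) = 13. Cumulative: 37
Frame 4: OPEN (1+2=3). Cumulative: 40
Frame 5: STRIKE. 10 + next two rolls (2+2) = 14. Cumulative: 54
Frame 6: OPEN (2+2=4). Cumulative: 58
Frame 7: STRIKE. 10 + next two rolls (7+3) = 20. Cumulative: 78
Frame 8: SPARE (7+3=10). 10 + next roll (10) = 20. Cumulative: 98
Frame 9: STRIKE. 10 + next two rolls (3+7) = 20. Cumulative: 118
Frame 10: SPARE. Sum of all frame-10 rolls (3+7+9) = 19. Cumulative: 137

Answer: 137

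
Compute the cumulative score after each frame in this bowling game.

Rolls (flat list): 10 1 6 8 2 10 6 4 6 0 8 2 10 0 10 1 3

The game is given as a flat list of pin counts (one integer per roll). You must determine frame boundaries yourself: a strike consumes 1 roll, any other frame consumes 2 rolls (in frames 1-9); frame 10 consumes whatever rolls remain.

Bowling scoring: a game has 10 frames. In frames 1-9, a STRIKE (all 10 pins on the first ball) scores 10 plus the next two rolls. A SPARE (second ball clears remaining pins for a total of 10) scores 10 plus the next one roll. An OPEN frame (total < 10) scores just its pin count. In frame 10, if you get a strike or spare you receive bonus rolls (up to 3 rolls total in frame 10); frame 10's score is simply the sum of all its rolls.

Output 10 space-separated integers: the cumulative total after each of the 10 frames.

Answer: 17 24 44 64 80 86 106 126 137 141

Derivation:
Frame 1: STRIKE. 10 + next two rolls (1+6) = 17. Cumulative: 17
Frame 2: OPEN (1+6=7). Cumulative: 24
Frame 3: SPARE (8+2=10). 10 + next roll (10) = 20. Cumulative: 44
Frame 4: STRIKE. 10 + next two rolls (6+4) = 20. Cumulative: 64
Frame 5: SPARE (6+4=10). 10 + next roll (6) = 16. Cumulative: 80
Frame 6: OPEN (6+0=6). Cumulative: 86
Frame 7: SPARE (8+2=10). 10 + next roll (10) = 20. Cumulative: 106
Frame 8: STRIKE. 10 + next two rolls (0+10) = 20. Cumulative: 126
Frame 9: SPARE (0+10=10). 10 + next roll (1) = 11. Cumulative: 137
Frame 10: OPEN. Sum of all frame-10 rolls (1+3) = 4. Cumulative: 141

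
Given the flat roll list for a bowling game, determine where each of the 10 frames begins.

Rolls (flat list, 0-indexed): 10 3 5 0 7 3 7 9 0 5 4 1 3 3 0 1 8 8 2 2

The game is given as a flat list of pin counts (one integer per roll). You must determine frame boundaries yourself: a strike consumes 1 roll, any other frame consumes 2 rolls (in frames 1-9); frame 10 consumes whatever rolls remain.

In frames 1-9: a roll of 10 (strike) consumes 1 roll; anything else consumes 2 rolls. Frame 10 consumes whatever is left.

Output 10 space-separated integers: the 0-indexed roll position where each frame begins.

Answer: 0 1 3 5 7 9 11 13 15 17

Derivation:
Frame 1 starts at roll index 0: roll=10 (strike), consumes 1 roll
Frame 2 starts at roll index 1: rolls=3,5 (sum=8), consumes 2 rolls
Frame 3 starts at roll index 3: rolls=0,7 (sum=7), consumes 2 rolls
Frame 4 starts at roll index 5: rolls=3,7 (sum=10), consumes 2 rolls
Frame 5 starts at roll index 7: rolls=9,0 (sum=9), consumes 2 rolls
Frame 6 starts at roll index 9: rolls=5,4 (sum=9), consumes 2 rolls
Frame 7 starts at roll index 11: rolls=1,3 (sum=4), consumes 2 rolls
Frame 8 starts at roll index 13: rolls=3,0 (sum=3), consumes 2 rolls
Frame 9 starts at roll index 15: rolls=1,8 (sum=9), consumes 2 rolls
Frame 10 starts at roll index 17: 3 remaining rolls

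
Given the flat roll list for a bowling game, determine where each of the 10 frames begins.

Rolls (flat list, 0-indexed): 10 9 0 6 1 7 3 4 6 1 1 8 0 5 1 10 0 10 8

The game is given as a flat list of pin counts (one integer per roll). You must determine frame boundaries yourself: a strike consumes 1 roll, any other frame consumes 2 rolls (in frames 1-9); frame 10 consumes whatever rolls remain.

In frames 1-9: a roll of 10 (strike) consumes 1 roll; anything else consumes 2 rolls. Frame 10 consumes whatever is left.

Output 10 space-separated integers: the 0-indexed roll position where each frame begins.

Frame 1 starts at roll index 0: roll=10 (strike), consumes 1 roll
Frame 2 starts at roll index 1: rolls=9,0 (sum=9), consumes 2 rolls
Frame 3 starts at roll index 3: rolls=6,1 (sum=7), consumes 2 rolls
Frame 4 starts at roll index 5: rolls=7,3 (sum=10), consumes 2 rolls
Frame 5 starts at roll index 7: rolls=4,6 (sum=10), consumes 2 rolls
Frame 6 starts at roll index 9: rolls=1,1 (sum=2), consumes 2 rolls
Frame 7 starts at roll index 11: rolls=8,0 (sum=8), consumes 2 rolls
Frame 8 starts at roll index 13: rolls=5,1 (sum=6), consumes 2 rolls
Frame 9 starts at roll index 15: roll=10 (strike), consumes 1 roll
Frame 10 starts at roll index 16: 3 remaining rolls

Answer: 0 1 3 5 7 9 11 13 15 16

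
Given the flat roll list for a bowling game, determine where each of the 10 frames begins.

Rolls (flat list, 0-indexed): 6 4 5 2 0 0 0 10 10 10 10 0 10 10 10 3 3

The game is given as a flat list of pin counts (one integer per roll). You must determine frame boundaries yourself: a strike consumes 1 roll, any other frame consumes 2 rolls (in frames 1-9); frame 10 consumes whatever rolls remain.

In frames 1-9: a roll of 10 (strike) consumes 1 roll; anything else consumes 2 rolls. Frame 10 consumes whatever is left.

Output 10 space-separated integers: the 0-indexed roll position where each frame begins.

Frame 1 starts at roll index 0: rolls=6,4 (sum=10), consumes 2 rolls
Frame 2 starts at roll index 2: rolls=5,2 (sum=7), consumes 2 rolls
Frame 3 starts at roll index 4: rolls=0,0 (sum=0), consumes 2 rolls
Frame 4 starts at roll index 6: rolls=0,10 (sum=10), consumes 2 rolls
Frame 5 starts at roll index 8: roll=10 (strike), consumes 1 roll
Frame 6 starts at roll index 9: roll=10 (strike), consumes 1 roll
Frame 7 starts at roll index 10: roll=10 (strike), consumes 1 roll
Frame 8 starts at roll index 11: rolls=0,10 (sum=10), consumes 2 rolls
Frame 9 starts at roll index 13: roll=10 (strike), consumes 1 roll
Frame 10 starts at roll index 14: 3 remaining rolls

Answer: 0 2 4 6 8 9 10 11 13 14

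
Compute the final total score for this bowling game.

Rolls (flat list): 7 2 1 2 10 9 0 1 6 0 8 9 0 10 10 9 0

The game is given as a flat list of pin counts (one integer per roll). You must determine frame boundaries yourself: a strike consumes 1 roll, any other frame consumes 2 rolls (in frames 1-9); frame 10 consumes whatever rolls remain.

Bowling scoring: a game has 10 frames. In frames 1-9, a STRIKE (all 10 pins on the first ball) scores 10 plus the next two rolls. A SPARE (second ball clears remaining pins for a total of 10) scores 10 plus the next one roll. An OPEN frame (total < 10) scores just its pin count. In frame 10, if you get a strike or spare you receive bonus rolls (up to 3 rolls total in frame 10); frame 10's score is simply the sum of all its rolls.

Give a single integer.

Frame 1: OPEN (7+2=9). Cumulative: 9
Frame 2: OPEN (1+2=3). Cumulative: 12
Frame 3: STRIKE. 10 + next two rolls (9+0) = 19. Cumulative: 31
Frame 4: OPEN (9+0=9). Cumulative: 40
Frame 5: OPEN (1+6=7). Cumulative: 47
Frame 6: OPEN (0+8=8). Cumulative: 55
Frame 7: OPEN (9+0=9). Cumulative: 64
Frame 8: STRIKE. 10 + next two rolls (10+9) = 29. Cumulative: 93
Frame 9: STRIKE. 10 + next two rolls (9+0) = 19. Cumulative: 112
Frame 10: OPEN. Sum of all frame-10 rolls (9+0) = 9. Cumulative: 121

Answer: 121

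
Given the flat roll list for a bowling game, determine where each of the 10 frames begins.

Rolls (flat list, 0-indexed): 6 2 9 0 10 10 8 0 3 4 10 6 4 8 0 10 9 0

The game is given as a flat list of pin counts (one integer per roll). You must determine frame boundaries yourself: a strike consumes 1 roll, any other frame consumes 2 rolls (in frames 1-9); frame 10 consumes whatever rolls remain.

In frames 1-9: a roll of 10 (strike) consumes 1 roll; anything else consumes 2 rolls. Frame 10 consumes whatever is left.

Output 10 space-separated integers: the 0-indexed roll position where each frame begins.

Answer: 0 2 4 5 6 8 10 11 13 15

Derivation:
Frame 1 starts at roll index 0: rolls=6,2 (sum=8), consumes 2 rolls
Frame 2 starts at roll index 2: rolls=9,0 (sum=9), consumes 2 rolls
Frame 3 starts at roll index 4: roll=10 (strike), consumes 1 roll
Frame 4 starts at roll index 5: roll=10 (strike), consumes 1 roll
Frame 5 starts at roll index 6: rolls=8,0 (sum=8), consumes 2 rolls
Frame 6 starts at roll index 8: rolls=3,4 (sum=7), consumes 2 rolls
Frame 7 starts at roll index 10: roll=10 (strike), consumes 1 roll
Frame 8 starts at roll index 11: rolls=6,4 (sum=10), consumes 2 rolls
Frame 9 starts at roll index 13: rolls=8,0 (sum=8), consumes 2 rolls
Frame 10 starts at roll index 15: 3 remaining rolls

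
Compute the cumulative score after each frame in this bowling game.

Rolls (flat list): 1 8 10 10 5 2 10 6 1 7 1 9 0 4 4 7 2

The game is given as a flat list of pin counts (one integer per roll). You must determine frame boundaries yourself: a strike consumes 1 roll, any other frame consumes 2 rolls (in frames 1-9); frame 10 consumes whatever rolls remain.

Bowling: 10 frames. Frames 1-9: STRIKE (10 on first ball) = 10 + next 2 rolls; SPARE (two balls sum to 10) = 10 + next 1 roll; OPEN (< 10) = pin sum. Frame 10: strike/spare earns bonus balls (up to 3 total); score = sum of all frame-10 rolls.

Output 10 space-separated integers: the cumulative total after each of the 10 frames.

Answer: 9 34 51 58 75 82 90 99 107 116

Derivation:
Frame 1: OPEN (1+8=9). Cumulative: 9
Frame 2: STRIKE. 10 + next two rolls (10+5) = 25. Cumulative: 34
Frame 3: STRIKE. 10 + next two rolls (5+2) = 17. Cumulative: 51
Frame 4: OPEN (5+2=7). Cumulative: 58
Frame 5: STRIKE. 10 + next two rolls (6+1) = 17. Cumulative: 75
Frame 6: OPEN (6+1=7). Cumulative: 82
Frame 7: OPEN (7+1=8). Cumulative: 90
Frame 8: OPEN (9+0=9). Cumulative: 99
Frame 9: OPEN (4+4=8). Cumulative: 107
Frame 10: OPEN. Sum of all frame-10 rolls (7+2) = 9. Cumulative: 116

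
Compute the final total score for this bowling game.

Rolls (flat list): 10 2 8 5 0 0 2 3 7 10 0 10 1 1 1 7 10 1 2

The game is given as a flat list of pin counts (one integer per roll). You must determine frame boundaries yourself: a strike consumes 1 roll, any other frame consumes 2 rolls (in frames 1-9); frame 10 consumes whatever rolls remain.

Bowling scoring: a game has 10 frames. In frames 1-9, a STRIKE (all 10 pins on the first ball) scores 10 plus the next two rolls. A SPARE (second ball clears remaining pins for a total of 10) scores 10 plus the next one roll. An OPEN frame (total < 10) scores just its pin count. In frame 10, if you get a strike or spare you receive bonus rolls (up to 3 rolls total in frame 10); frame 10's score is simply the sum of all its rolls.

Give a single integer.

Frame 1: STRIKE. 10 + next two rolls (2+8) = 20. Cumulative: 20
Frame 2: SPARE (2+8=10). 10 + next roll (5) = 15. Cumulative: 35
Frame 3: OPEN (5+0=5). Cumulative: 40
Frame 4: OPEN (0+2=2). Cumulative: 42
Frame 5: SPARE (3+7=10). 10 + next roll (10) = 20. Cumulative: 62
Frame 6: STRIKE. 10 + next two rolls (0+10) = 20. Cumulative: 82
Frame 7: SPARE (0+10=10). 10 + next roll (1) = 11. Cumulative: 93
Frame 8: OPEN (1+1=2). Cumulative: 95
Frame 9: OPEN (1+7=8). Cumulative: 103
Frame 10: STRIKE. Sum of all frame-10 rolls (10+1+2) = 13. Cumulative: 116

Answer: 116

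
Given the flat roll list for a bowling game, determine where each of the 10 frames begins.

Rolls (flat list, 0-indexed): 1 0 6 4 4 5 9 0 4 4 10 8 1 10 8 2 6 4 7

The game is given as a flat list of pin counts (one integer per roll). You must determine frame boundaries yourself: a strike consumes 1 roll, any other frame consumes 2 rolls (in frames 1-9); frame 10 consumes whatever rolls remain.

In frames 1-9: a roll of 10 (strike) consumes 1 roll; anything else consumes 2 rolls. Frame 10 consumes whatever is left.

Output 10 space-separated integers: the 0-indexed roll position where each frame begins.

Answer: 0 2 4 6 8 10 11 13 14 16

Derivation:
Frame 1 starts at roll index 0: rolls=1,0 (sum=1), consumes 2 rolls
Frame 2 starts at roll index 2: rolls=6,4 (sum=10), consumes 2 rolls
Frame 3 starts at roll index 4: rolls=4,5 (sum=9), consumes 2 rolls
Frame 4 starts at roll index 6: rolls=9,0 (sum=9), consumes 2 rolls
Frame 5 starts at roll index 8: rolls=4,4 (sum=8), consumes 2 rolls
Frame 6 starts at roll index 10: roll=10 (strike), consumes 1 roll
Frame 7 starts at roll index 11: rolls=8,1 (sum=9), consumes 2 rolls
Frame 8 starts at roll index 13: roll=10 (strike), consumes 1 roll
Frame 9 starts at roll index 14: rolls=8,2 (sum=10), consumes 2 rolls
Frame 10 starts at roll index 16: 3 remaining rolls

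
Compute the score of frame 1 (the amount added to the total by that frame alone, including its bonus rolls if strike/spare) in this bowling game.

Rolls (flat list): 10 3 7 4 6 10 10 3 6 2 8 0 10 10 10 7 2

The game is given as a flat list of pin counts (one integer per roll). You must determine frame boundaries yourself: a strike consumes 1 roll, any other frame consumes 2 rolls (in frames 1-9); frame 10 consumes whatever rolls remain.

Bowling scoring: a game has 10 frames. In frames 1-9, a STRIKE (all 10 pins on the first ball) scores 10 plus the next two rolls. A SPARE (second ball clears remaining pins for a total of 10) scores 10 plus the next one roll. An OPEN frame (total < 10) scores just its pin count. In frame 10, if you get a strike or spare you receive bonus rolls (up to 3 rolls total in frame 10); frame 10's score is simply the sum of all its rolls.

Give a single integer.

Answer: 20

Derivation:
Frame 1: STRIKE. 10 + next two rolls (3+7) = 20. Cumulative: 20
Frame 2: SPARE (3+7=10). 10 + next roll (4) = 14. Cumulative: 34
Frame 3: SPARE (4+6=10). 10 + next roll (10) = 20. Cumulative: 54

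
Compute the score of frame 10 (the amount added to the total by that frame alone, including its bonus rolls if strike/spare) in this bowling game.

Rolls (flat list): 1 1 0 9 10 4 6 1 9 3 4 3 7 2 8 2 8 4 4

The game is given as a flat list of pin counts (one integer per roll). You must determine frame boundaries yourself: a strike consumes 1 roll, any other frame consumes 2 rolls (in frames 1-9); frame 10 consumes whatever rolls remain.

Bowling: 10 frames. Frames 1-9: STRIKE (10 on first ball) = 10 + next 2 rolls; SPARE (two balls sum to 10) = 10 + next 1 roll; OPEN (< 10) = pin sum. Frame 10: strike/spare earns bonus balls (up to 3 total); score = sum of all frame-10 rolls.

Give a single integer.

Frame 1: OPEN (1+1=2). Cumulative: 2
Frame 2: OPEN (0+9=9). Cumulative: 11
Frame 3: STRIKE. 10 + next two rolls (4+6) = 20. Cumulative: 31
Frame 4: SPARE (4+6=10). 10 + next roll (1) = 11. Cumulative: 42
Frame 5: SPARE (1+9=10). 10 + next roll (3) = 13. Cumulative: 55
Frame 6: OPEN (3+4=7). Cumulative: 62
Frame 7: SPARE (3+7=10). 10 + next roll (2) = 12. Cumulative: 74
Frame 8: SPARE (2+8=10). 10 + next roll (2) = 12. Cumulative: 86
Frame 9: SPARE (2+8=10). 10 + next roll (4) = 14. Cumulative: 100
Frame 10: OPEN. Sum of all frame-10 rolls (4+4) = 8. Cumulative: 108

Answer: 8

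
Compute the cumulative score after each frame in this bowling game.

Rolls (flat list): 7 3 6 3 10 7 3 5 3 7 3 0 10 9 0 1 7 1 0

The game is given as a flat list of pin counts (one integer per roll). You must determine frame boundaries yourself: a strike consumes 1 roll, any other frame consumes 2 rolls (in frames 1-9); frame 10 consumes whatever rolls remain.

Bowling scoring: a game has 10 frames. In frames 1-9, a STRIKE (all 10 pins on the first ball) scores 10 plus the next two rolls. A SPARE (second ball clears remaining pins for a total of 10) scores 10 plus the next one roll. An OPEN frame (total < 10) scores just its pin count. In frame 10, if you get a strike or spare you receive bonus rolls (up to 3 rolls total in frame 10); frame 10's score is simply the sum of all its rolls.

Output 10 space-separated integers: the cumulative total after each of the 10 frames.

Answer: 16 25 45 60 68 78 97 106 114 115

Derivation:
Frame 1: SPARE (7+3=10). 10 + next roll (6) = 16. Cumulative: 16
Frame 2: OPEN (6+3=9). Cumulative: 25
Frame 3: STRIKE. 10 + next two rolls (7+3) = 20. Cumulative: 45
Frame 4: SPARE (7+3=10). 10 + next roll (5) = 15. Cumulative: 60
Frame 5: OPEN (5+3=8). Cumulative: 68
Frame 6: SPARE (7+3=10). 10 + next roll (0) = 10. Cumulative: 78
Frame 7: SPARE (0+10=10). 10 + next roll (9) = 19. Cumulative: 97
Frame 8: OPEN (9+0=9). Cumulative: 106
Frame 9: OPEN (1+7=8). Cumulative: 114
Frame 10: OPEN. Sum of all frame-10 rolls (1+0) = 1. Cumulative: 115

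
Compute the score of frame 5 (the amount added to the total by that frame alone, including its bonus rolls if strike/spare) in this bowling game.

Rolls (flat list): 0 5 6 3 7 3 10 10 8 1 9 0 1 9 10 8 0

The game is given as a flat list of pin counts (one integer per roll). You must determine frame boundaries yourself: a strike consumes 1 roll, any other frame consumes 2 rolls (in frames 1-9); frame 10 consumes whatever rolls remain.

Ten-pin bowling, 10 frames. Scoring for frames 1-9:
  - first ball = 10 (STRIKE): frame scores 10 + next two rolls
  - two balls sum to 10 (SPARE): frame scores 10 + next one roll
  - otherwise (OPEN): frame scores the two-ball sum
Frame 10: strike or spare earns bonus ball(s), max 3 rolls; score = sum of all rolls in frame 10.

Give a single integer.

Answer: 19

Derivation:
Frame 1: OPEN (0+5=5). Cumulative: 5
Frame 2: OPEN (6+3=9). Cumulative: 14
Frame 3: SPARE (7+3=10). 10 + next roll (10) = 20. Cumulative: 34
Frame 4: STRIKE. 10 + next two rolls (10+8) = 28. Cumulative: 62
Frame 5: STRIKE. 10 + next two rolls (8+1) = 19. Cumulative: 81
Frame 6: OPEN (8+1=9). Cumulative: 90
Frame 7: OPEN (9+0=9). Cumulative: 99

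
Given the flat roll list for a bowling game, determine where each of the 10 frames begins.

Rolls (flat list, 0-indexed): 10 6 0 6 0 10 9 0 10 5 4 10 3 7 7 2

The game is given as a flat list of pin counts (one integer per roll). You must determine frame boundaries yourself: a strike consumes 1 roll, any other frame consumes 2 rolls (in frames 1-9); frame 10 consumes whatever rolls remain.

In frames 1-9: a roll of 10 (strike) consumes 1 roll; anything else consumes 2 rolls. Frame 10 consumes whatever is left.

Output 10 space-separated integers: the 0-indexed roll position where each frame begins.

Frame 1 starts at roll index 0: roll=10 (strike), consumes 1 roll
Frame 2 starts at roll index 1: rolls=6,0 (sum=6), consumes 2 rolls
Frame 3 starts at roll index 3: rolls=6,0 (sum=6), consumes 2 rolls
Frame 4 starts at roll index 5: roll=10 (strike), consumes 1 roll
Frame 5 starts at roll index 6: rolls=9,0 (sum=9), consumes 2 rolls
Frame 6 starts at roll index 8: roll=10 (strike), consumes 1 roll
Frame 7 starts at roll index 9: rolls=5,4 (sum=9), consumes 2 rolls
Frame 8 starts at roll index 11: roll=10 (strike), consumes 1 roll
Frame 9 starts at roll index 12: rolls=3,7 (sum=10), consumes 2 rolls
Frame 10 starts at roll index 14: 2 remaining rolls

Answer: 0 1 3 5 6 8 9 11 12 14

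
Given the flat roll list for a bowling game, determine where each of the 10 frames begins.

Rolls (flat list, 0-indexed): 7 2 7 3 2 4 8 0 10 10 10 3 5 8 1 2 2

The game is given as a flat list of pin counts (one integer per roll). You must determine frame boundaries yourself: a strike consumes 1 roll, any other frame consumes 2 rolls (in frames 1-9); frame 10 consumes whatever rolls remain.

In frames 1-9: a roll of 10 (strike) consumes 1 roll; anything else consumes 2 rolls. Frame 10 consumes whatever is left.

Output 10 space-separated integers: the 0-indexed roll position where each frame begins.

Answer: 0 2 4 6 8 9 10 11 13 15

Derivation:
Frame 1 starts at roll index 0: rolls=7,2 (sum=9), consumes 2 rolls
Frame 2 starts at roll index 2: rolls=7,3 (sum=10), consumes 2 rolls
Frame 3 starts at roll index 4: rolls=2,4 (sum=6), consumes 2 rolls
Frame 4 starts at roll index 6: rolls=8,0 (sum=8), consumes 2 rolls
Frame 5 starts at roll index 8: roll=10 (strike), consumes 1 roll
Frame 6 starts at roll index 9: roll=10 (strike), consumes 1 roll
Frame 7 starts at roll index 10: roll=10 (strike), consumes 1 roll
Frame 8 starts at roll index 11: rolls=3,5 (sum=8), consumes 2 rolls
Frame 9 starts at roll index 13: rolls=8,1 (sum=9), consumes 2 rolls
Frame 10 starts at roll index 15: 2 remaining rolls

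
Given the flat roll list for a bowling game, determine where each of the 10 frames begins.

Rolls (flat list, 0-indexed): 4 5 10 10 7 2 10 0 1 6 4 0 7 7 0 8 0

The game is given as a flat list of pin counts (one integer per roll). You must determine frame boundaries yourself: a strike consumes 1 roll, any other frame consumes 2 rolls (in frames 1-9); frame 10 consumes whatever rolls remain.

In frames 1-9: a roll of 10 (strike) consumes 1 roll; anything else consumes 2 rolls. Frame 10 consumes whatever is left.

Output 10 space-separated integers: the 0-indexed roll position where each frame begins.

Answer: 0 2 3 4 6 7 9 11 13 15

Derivation:
Frame 1 starts at roll index 0: rolls=4,5 (sum=9), consumes 2 rolls
Frame 2 starts at roll index 2: roll=10 (strike), consumes 1 roll
Frame 3 starts at roll index 3: roll=10 (strike), consumes 1 roll
Frame 4 starts at roll index 4: rolls=7,2 (sum=9), consumes 2 rolls
Frame 5 starts at roll index 6: roll=10 (strike), consumes 1 roll
Frame 6 starts at roll index 7: rolls=0,1 (sum=1), consumes 2 rolls
Frame 7 starts at roll index 9: rolls=6,4 (sum=10), consumes 2 rolls
Frame 8 starts at roll index 11: rolls=0,7 (sum=7), consumes 2 rolls
Frame 9 starts at roll index 13: rolls=7,0 (sum=7), consumes 2 rolls
Frame 10 starts at roll index 15: 2 remaining rolls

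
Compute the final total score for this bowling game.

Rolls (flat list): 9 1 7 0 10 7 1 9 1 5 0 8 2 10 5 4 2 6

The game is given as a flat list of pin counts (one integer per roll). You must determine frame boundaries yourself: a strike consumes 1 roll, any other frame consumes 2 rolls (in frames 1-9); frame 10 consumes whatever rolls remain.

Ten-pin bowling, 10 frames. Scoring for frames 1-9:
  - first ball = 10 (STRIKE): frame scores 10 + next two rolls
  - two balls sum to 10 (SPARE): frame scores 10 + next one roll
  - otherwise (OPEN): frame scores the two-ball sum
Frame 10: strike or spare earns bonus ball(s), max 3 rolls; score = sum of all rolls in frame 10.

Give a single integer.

Answer: 126

Derivation:
Frame 1: SPARE (9+1=10). 10 + next roll (7) = 17. Cumulative: 17
Frame 2: OPEN (7+0=7). Cumulative: 24
Frame 3: STRIKE. 10 + next two rolls (7+1) = 18. Cumulative: 42
Frame 4: OPEN (7+1=8). Cumulative: 50
Frame 5: SPARE (9+1=10). 10 + next roll (5) = 15. Cumulative: 65
Frame 6: OPEN (5+0=5). Cumulative: 70
Frame 7: SPARE (8+2=10). 10 + next roll (10) = 20. Cumulative: 90
Frame 8: STRIKE. 10 + next two rolls (5+4) = 19. Cumulative: 109
Frame 9: OPEN (5+4=9). Cumulative: 118
Frame 10: OPEN. Sum of all frame-10 rolls (2+6) = 8. Cumulative: 126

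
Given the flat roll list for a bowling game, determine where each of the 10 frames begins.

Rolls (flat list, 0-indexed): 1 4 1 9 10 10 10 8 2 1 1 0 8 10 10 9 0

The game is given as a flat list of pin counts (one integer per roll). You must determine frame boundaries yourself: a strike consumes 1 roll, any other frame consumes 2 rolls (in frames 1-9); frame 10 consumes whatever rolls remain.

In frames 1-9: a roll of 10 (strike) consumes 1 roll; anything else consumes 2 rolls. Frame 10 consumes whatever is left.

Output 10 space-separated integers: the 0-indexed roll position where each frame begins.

Frame 1 starts at roll index 0: rolls=1,4 (sum=5), consumes 2 rolls
Frame 2 starts at roll index 2: rolls=1,9 (sum=10), consumes 2 rolls
Frame 3 starts at roll index 4: roll=10 (strike), consumes 1 roll
Frame 4 starts at roll index 5: roll=10 (strike), consumes 1 roll
Frame 5 starts at roll index 6: roll=10 (strike), consumes 1 roll
Frame 6 starts at roll index 7: rolls=8,2 (sum=10), consumes 2 rolls
Frame 7 starts at roll index 9: rolls=1,1 (sum=2), consumes 2 rolls
Frame 8 starts at roll index 11: rolls=0,8 (sum=8), consumes 2 rolls
Frame 9 starts at roll index 13: roll=10 (strike), consumes 1 roll
Frame 10 starts at roll index 14: 3 remaining rolls

Answer: 0 2 4 5 6 7 9 11 13 14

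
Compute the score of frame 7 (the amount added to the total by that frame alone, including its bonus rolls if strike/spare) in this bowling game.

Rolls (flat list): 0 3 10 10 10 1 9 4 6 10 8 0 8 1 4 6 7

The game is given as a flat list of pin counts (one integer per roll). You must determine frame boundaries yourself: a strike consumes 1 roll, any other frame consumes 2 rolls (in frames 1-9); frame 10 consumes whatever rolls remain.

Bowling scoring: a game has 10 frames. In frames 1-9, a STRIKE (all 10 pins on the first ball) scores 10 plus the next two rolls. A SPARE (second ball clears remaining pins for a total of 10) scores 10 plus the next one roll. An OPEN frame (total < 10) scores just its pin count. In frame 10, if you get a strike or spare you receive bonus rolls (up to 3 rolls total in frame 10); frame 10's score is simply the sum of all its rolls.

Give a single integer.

Answer: 18

Derivation:
Frame 1: OPEN (0+3=3). Cumulative: 3
Frame 2: STRIKE. 10 + next two rolls (10+10) = 30. Cumulative: 33
Frame 3: STRIKE. 10 + next two rolls (10+1) = 21. Cumulative: 54
Frame 4: STRIKE. 10 + next two rolls (1+9) = 20. Cumulative: 74
Frame 5: SPARE (1+9=10). 10 + next roll (4) = 14. Cumulative: 88
Frame 6: SPARE (4+6=10). 10 + next roll (10) = 20. Cumulative: 108
Frame 7: STRIKE. 10 + next two rolls (8+0) = 18. Cumulative: 126
Frame 8: OPEN (8+0=8). Cumulative: 134
Frame 9: OPEN (8+1=9). Cumulative: 143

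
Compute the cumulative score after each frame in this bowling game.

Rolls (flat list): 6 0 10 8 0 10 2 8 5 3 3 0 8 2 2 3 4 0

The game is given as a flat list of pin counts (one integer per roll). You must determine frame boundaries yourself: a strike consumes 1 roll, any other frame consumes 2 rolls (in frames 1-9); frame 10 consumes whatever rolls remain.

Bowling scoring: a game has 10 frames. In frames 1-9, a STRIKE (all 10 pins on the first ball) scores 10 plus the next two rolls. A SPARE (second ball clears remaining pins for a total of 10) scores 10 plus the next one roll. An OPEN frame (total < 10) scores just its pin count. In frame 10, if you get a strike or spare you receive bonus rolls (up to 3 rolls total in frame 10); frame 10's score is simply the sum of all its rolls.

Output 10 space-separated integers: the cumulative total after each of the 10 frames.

Frame 1: OPEN (6+0=6). Cumulative: 6
Frame 2: STRIKE. 10 + next two rolls (8+0) = 18. Cumulative: 24
Frame 3: OPEN (8+0=8). Cumulative: 32
Frame 4: STRIKE. 10 + next two rolls (2+8) = 20. Cumulative: 52
Frame 5: SPARE (2+8=10). 10 + next roll (5) = 15. Cumulative: 67
Frame 6: OPEN (5+3=8). Cumulative: 75
Frame 7: OPEN (3+0=3). Cumulative: 78
Frame 8: SPARE (8+2=10). 10 + next roll (2) = 12. Cumulative: 90
Frame 9: OPEN (2+3=5). Cumulative: 95
Frame 10: OPEN. Sum of all frame-10 rolls (4+0) = 4. Cumulative: 99

Answer: 6 24 32 52 67 75 78 90 95 99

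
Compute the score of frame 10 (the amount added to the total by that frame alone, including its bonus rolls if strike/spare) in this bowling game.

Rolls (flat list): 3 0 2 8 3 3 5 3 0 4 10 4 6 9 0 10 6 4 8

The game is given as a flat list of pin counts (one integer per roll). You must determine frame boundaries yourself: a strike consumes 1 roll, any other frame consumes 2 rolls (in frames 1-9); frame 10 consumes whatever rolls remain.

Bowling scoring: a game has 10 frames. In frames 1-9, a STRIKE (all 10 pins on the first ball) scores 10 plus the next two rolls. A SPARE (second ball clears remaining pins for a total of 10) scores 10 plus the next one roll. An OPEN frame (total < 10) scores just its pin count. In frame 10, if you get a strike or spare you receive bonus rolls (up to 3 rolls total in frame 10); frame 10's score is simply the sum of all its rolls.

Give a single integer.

Frame 1: OPEN (3+0=3). Cumulative: 3
Frame 2: SPARE (2+8=10). 10 + next roll (3) = 13. Cumulative: 16
Frame 3: OPEN (3+3=6). Cumulative: 22
Frame 4: OPEN (5+3=8). Cumulative: 30
Frame 5: OPEN (0+4=4). Cumulative: 34
Frame 6: STRIKE. 10 + next two rolls (4+6) = 20. Cumulative: 54
Frame 7: SPARE (4+6=10). 10 + next roll (9) = 19. Cumulative: 73
Frame 8: OPEN (9+0=9). Cumulative: 82
Frame 9: STRIKE. 10 + next two rolls (6+4) = 20. Cumulative: 102
Frame 10: SPARE. Sum of all frame-10 rolls (6+4+8) = 18. Cumulative: 120

Answer: 18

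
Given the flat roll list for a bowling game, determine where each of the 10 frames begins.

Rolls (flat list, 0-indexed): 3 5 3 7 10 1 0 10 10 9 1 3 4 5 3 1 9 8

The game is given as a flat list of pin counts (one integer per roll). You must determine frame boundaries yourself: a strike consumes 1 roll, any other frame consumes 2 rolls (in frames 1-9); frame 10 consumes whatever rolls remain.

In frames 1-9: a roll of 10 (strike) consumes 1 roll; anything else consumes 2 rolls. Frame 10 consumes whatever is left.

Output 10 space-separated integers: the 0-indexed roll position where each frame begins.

Answer: 0 2 4 5 7 8 9 11 13 15

Derivation:
Frame 1 starts at roll index 0: rolls=3,5 (sum=8), consumes 2 rolls
Frame 2 starts at roll index 2: rolls=3,7 (sum=10), consumes 2 rolls
Frame 3 starts at roll index 4: roll=10 (strike), consumes 1 roll
Frame 4 starts at roll index 5: rolls=1,0 (sum=1), consumes 2 rolls
Frame 5 starts at roll index 7: roll=10 (strike), consumes 1 roll
Frame 6 starts at roll index 8: roll=10 (strike), consumes 1 roll
Frame 7 starts at roll index 9: rolls=9,1 (sum=10), consumes 2 rolls
Frame 8 starts at roll index 11: rolls=3,4 (sum=7), consumes 2 rolls
Frame 9 starts at roll index 13: rolls=5,3 (sum=8), consumes 2 rolls
Frame 10 starts at roll index 15: 3 remaining rolls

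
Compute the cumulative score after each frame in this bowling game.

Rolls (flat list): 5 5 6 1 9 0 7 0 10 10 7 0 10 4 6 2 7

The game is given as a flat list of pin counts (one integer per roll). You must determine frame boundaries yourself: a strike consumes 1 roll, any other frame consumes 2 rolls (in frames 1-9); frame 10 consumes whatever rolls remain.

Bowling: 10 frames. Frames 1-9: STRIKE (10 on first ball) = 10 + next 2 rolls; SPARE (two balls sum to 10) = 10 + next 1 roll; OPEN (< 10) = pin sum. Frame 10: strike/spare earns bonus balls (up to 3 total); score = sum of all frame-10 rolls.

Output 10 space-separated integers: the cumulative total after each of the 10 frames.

Frame 1: SPARE (5+5=10). 10 + next roll (6) = 16. Cumulative: 16
Frame 2: OPEN (6+1=7). Cumulative: 23
Frame 3: OPEN (9+0=9). Cumulative: 32
Frame 4: OPEN (7+0=7). Cumulative: 39
Frame 5: STRIKE. 10 + next two rolls (10+7) = 27. Cumulative: 66
Frame 6: STRIKE. 10 + next two rolls (7+0) = 17. Cumulative: 83
Frame 7: OPEN (7+0=7). Cumulative: 90
Frame 8: STRIKE. 10 + next two rolls (4+6) = 20. Cumulative: 110
Frame 9: SPARE (4+6=10). 10 + next roll (2) = 12. Cumulative: 122
Frame 10: OPEN. Sum of all frame-10 rolls (2+7) = 9. Cumulative: 131

Answer: 16 23 32 39 66 83 90 110 122 131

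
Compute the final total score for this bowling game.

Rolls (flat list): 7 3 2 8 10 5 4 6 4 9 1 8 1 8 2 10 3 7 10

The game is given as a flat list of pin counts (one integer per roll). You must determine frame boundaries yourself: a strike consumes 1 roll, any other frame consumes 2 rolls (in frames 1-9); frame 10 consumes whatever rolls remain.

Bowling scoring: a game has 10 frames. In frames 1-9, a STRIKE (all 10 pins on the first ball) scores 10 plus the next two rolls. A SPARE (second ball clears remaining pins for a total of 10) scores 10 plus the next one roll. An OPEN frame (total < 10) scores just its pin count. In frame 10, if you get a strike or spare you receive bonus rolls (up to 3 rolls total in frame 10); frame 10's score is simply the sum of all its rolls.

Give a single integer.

Answer: 166

Derivation:
Frame 1: SPARE (7+3=10). 10 + next roll (2) = 12. Cumulative: 12
Frame 2: SPARE (2+8=10). 10 + next roll (10) = 20. Cumulative: 32
Frame 3: STRIKE. 10 + next two rolls (5+4) = 19. Cumulative: 51
Frame 4: OPEN (5+4=9). Cumulative: 60
Frame 5: SPARE (6+4=10). 10 + next roll (9) = 19. Cumulative: 79
Frame 6: SPARE (9+1=10). 10 + next roll (8) = 18. Cumulative: 97
Frame 7: OPEN (8+1=9). Cumulative: 106
Frame 8: SPARE (8+2=10). 10 + next roll (10) = 20. Cumulative: 126
Frame 9: STRIKE. 10 + next two rolls (3+7) = 20. Cumulative: 146
Frame 10: SPARE. Sum of all frame-10 rolls (3+7+10) = 20. Cumulative: 166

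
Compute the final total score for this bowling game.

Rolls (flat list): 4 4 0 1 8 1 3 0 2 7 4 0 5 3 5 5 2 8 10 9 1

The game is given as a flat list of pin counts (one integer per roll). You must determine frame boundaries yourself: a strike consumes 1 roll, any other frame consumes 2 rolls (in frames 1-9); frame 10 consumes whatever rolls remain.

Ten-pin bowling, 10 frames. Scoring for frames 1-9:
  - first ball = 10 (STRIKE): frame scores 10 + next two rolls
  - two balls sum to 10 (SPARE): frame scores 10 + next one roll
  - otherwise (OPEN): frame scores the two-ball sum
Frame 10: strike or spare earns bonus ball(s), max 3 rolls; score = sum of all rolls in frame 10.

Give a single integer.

Answer: 94

Derivation:
Frame 1: OPEN (4+4=8). Cumulative: 8
Frame 2: OPEN (0+1=1). Cumulative: 9
Frame 3: OPEN (8+1=9). Cumulative: 18
Frame 4: OPEN (3+0=3). Cumulative: 21
Frame 5: OPEN (2+7=9). Cumulative: 30
Frame 6: OPEN (4+0=4). Cumulative: 34
Frame 7: OPEN (5+3=8). Cumulative: 42
Frame 8: SPARE (5+5=10). 10 + next roll (2) = 12. Cumulative: 54
Frame 9: SPARE (2+8=10). 10 + next roll (10) = 20. Cumulative: 74
Frame 10: STRIKE. Sum of all frame-10 rolls (10+9+1) = 20. Cumulative: 94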